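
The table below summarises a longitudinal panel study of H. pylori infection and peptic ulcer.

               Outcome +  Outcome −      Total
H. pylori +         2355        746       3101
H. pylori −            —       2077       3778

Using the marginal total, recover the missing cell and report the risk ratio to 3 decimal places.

The missing cell is in the unexposed row: 3778 − 2077 = 1701.
So a = 2355, b = 746, c = 1701, d = 2077.
RR = [a/(a+b)] / [c/(c+d)] = (2355/3101) / (1701/3778) = 0.75943/0.45024 = 1.68673

1.687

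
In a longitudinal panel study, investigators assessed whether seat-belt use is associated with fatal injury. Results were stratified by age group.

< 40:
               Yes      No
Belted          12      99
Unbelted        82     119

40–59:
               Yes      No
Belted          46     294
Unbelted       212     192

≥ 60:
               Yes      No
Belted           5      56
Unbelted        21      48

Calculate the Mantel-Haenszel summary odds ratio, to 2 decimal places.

0.15

OR_MH = Σ(aᵢdᵢ/nᵢ) / Σ(bᵢcᵢ/nᵢ), where nᵢ is the stratum total.
Stratum 1 (< 40): n = 312; a·d/n = 12·119/312 = 4.5769; b·c/n = 99·82/312 = 26.0192
Stratum 2 (40–59): n = 744; a·d/n = 46·192/744 = 11.8710; b·c/n = 294·212/744 = 83.7742
Stratum 3 (≥ 60): n = 130; a·d/n = 5·48/130 = 1.8462; b·c/n = 56·21/130 = 9.0462
OR_MH = (4.5769 + 11.8710 + 1.8462) / (26.0192 + 83.7742 + 9.0462) = 18.2940 / 118.8396 = 0.15394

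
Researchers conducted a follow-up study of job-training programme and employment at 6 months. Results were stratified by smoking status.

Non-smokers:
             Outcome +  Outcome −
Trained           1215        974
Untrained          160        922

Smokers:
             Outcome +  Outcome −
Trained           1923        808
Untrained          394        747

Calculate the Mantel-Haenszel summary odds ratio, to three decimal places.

5.494

OR_MH = Σ(aᵢdᵢ/nᵢ) / Σ(bᵢcᵢ/nᵢ), where nᵢ is the stratum total.
Stratum 1 (Non-smokers): n = 3271; a·d/n = 1215·922/3271 = 342.4732; b·c/n = 974·160/3271 = 47.6429
Stratum 2 (Smokers): n = 3872; a·d/n = 1923·747/3872 = 370.9920; b·c/n = 808·394/3872 = 82.2190
OR_MH = (342.4732 + 370.9920) / (47.6429 + 82.2190) = 713.4652 / 129.8619 = 5.49403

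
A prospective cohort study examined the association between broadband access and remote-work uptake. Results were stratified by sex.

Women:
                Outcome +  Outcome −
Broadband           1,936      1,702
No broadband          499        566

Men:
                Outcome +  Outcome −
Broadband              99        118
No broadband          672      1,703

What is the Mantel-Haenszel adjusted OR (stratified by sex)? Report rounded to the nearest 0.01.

1.41

OR_MH = Σ(aᵢdᵢ/nᵢ) / Σ(bᵢcᵢ/nᵢ), where nᵢ is the stratum total.
Stratum 1 (Women): n = 4703; a·d/n = 1936·566/4703 = 232.9951; b·c/n = 1702·499/4703 = 180.5864
Stratum 2 (Men): n = 2592; a·d/n = 99·1703/2592 = 65.0451; b·c/n = 118·672/2592 = 30.5926
OR_MH = (232.9951 + 65.0451) / (180.5864 + 30.5926) = 298.0402 / 211.1790 = 1.41132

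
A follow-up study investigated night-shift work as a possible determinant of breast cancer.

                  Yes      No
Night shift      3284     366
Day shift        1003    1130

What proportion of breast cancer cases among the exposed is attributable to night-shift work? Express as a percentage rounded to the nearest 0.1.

Cells: a = 3284, b = 366, c = 1003, d = 1130.
Risk in exposed = 3284/3650 = 0.89973; risk in unexposed = 1003/2133 = 0.47023.
RR = 0.89973/0.47023 = 1.91338
AR% = (RR − 1)/RR × 100 = (1.91338 − 1)/1.91338 × 100 = 47.7363%

47.7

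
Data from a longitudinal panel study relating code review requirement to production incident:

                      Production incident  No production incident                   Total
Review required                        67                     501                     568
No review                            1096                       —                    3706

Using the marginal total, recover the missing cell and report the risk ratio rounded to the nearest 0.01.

0.40

The missing cell is in the unexposed row: 3706 − 1096 = 2610.
So a = 67, b = 501, c = 1096, d = 2610.
RR = [a/(a+b)] / [c/(c+d)] = (67/568) / (1096/3706) = 0.11796/0.29574 = 0.39886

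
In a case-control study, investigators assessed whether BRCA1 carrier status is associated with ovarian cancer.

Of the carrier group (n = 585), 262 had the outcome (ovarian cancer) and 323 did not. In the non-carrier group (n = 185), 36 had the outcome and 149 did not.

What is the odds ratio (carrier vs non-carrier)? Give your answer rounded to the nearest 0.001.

3.357

From the description: a = 262, b = 323, c = 36, d = 149.
OR = (a·d)/(b·c) = (262 × 149) / (323 × 36) = 39038 / 11628 = 3.35724
The odds of ovarian cancer are about 3.36 times as high in the carrier group.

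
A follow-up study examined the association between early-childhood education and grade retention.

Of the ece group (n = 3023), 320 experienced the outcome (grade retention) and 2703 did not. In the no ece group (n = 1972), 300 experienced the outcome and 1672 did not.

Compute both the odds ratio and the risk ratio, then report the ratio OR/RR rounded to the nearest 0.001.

From the description: a = 320, b = 2703, c = 300, d = 1672.
OR = (320·1672)/(2703·300) = 535040/810900 = 0.65981
Risk in exposed = 320/3023 = 0.10586; risk in unexposed = 300/1972 = 0.15213; RR = 0.69582
OR/RR = 0.65981 / 0.69582 = 0.94825
The outcome is not rare, so the OR lies further from 1 than the RR.

0.948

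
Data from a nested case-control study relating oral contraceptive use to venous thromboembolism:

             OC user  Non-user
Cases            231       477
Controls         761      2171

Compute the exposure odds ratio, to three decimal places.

Reading the table with exposure as columns: a = 231 (OC user, case), b = 761 (OC user, non-case), c = 477 (Non-user, case), d = 2171.
OR = (a·d)/(b·c) = (231 × 2171) / (761 × 477) = 501501 / 362997 = 1.38156
The odds of venous thromboembolism are about 1.38 times as high in the oc user group.

1.382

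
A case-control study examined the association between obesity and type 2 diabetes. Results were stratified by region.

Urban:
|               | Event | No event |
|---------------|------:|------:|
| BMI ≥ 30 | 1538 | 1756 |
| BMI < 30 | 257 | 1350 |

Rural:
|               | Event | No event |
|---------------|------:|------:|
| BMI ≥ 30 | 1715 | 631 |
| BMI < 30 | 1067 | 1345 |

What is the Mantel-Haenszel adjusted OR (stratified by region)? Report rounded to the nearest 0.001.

3.889

OR_MH = Σ(aᵢdᵢ/nᵢ) / Σ(bᵢcᵢ/nᵢ), where nᵢ is the stratum total.
Stratum 1 (Urban): n = 4901; a·d/n = 1538·1350/4901 = 423.6482; b·c/n = 1756·257/4901 = 92.0816
Stratum 2 (Rural): n = 4758; a·d/n = 1715·1345/4758 = 484.7993; b·c/n = 631·1067/4758 = 141.5042
OR_MH = (423.6482 + 484.7993) / (92.0816 + 141.5042) = 908.4475 / 233.5858 = 3.88914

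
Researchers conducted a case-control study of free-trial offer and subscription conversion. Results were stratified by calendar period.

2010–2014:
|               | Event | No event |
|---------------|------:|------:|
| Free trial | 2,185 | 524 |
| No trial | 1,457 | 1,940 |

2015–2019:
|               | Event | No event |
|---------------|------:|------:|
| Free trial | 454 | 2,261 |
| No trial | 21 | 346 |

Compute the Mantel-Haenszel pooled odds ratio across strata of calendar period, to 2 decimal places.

OR_MH = Σ(aᵢdᵢ/nᵢ) / Σ(bᵢcᵢ/nᵢ), where nᵢ is the stratum total.
Stratum 1 (2010–2014): n = 6106; a·d/n = 2185·1940/6106 = 694.2188; b·c/n = 524·1457/6106 = 125.0357
Stratum 2 (2015–2019): n = 3082; a·d/n = 454·346/3082 = 50.9682; b·c/n = 2261·21/3082 = 15.4059
OR_MH = (694.2188 + 50.9682) / (125.0357 + 15.4059) = 745.1870 / 140.4416 = 5.30603

5.31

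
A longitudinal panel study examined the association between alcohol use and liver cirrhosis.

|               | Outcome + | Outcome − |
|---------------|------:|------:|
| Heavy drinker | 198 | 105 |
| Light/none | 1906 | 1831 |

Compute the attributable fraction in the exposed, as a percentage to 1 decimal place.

21.9

Cells: a = 198, b = 105, c = 1906, d = 1831.
Risk in exposed = 198/303 = 0.65347; risk in unexposed = 1906/3737 = 0.51003.
RR = 0.65347/0.51003 = 1.28122
AR% = (RR − 1)/RR × 100 = (1.28122 − 1)/1.28122 × 100 = 21.9492%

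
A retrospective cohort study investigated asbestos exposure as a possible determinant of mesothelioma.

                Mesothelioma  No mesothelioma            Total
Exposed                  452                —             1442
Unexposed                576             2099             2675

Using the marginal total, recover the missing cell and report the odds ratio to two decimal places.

The missing cell is in the exposed row: 1442 − 452 = 990.
So a = 452, b = 990, c = 576, d = 2099.
OR = (a·d)/(b·c) = (452 × 2099) / (990 × 576) = 948748 / 570240 = 1.66377

1.66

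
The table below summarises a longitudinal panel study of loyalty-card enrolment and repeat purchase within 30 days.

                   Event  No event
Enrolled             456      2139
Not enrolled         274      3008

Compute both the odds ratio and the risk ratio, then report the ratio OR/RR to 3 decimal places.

1.112

Cells: a = 456, b = 2139, c = 274, d = 3008.
OR = (456·3008)/(2139·274) = 1371648/586086 = 2.34035
Risk in exposed = 456/2595 = 0.17572; risk in unexposed = 274/3282 = 0.08349; RR = 2.10482
OR/RR = 2.34035 / 2.10482 = 1.11190
The outcome is not rare, so the OR lies further from 1 than the RR.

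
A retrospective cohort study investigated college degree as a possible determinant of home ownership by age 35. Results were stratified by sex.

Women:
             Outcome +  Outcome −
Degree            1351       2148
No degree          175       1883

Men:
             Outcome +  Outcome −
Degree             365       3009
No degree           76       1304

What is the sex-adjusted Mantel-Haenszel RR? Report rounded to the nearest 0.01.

3.69

RR_MH = Σ(aᵢ·n₀ᵢ/nᵢ) / Σ(cᵢ·n₁ᵢ/nᵢ), with n₁ᵢ = aᵢ+bᵢ (exposed), n₀ᵢ = cᵢ+dᵢ (unexposed), nᵢ = n₁ᵢ+n₀ᵢ.
Stratum 1 (Women): n₁ = 3499, n₀ = 2058, n = 5557; a·n₀/n = 1351·2058/5557 = 500.3344; c·n₁/n = 175·3499/5557 = 110.1899
Stratum 2 (Men): n₁ = 3374, n₀ = 1380, n = 4754; a·n₀/n = 365·1380/4754 = 105.9529; c·n₁/n = 76·3374/4754 = 53.9386
RR_MH = (500.3344 + 105.9529) / (110.1899 + 53.9386) = 606.2872 / 164.1284 = 3.69398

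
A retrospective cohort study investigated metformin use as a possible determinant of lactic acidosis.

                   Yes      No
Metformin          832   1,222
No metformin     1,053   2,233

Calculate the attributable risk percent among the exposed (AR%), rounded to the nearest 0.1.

Cells: a = 832, b = 1222, c = 1053, d = 2233.
Risk in exposed = 832/2054 = 0.40506; risk in unexposed = 1053/3286 = 0.32045.
RR = 0.40506/0.32045 = 1.26404
AR% = (RR − 1)/RR × 100 = (1.26404 − 1)/1.26404 × 100 = 20.8888%

20.9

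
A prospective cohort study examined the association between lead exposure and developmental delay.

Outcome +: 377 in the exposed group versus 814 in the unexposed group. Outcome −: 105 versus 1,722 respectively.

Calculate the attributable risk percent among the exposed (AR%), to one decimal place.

59.0

From the description: a = 377, b = 105, c = 814, d = 1722.
Risk in exposed = 377/482 = 0.78216; risk in unexposed = 814/2536 = 0.32098.
RR = 0.78216/0.32098 = 2.43680
AR% = (RR − 1)/RR × 100 = (2.43680 − 1)/2.43680 × 100 = 58.9625%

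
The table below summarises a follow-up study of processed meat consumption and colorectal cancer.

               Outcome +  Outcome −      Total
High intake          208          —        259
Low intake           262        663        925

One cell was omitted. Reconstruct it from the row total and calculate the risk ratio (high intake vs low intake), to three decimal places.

2.835

The missing cell is in the exposed row: 259 − 208 = 51.
So a = 208, b = 51, c = 262, d = 663.
RR = [a/(a+b)] / [c/(c+d)] = (208/259) / (262/925) = 0.80309/0.28324 = 2.83533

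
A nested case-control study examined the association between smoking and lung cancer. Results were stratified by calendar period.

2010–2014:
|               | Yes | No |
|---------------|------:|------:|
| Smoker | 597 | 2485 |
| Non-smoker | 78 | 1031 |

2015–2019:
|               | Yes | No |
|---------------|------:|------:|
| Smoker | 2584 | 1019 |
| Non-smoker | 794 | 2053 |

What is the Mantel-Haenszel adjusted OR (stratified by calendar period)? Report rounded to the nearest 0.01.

OR_MH = Σ(aᵢdᵢ/nᵢ) / Σ(bᵢcᵢ/nᵢ), where nᵢ is the stratum total.
Stratum 1 (2010–2014): n = 4191; a·d/n = 597·1031/4191 = 146.8640; b·c/n = 2485·78/4191 = 46.2491
Stratum 2 (2015–2019): n = 6450; a·d/n = 2584·2053/6450 = 822.4732; b·c/n = 1019·794/6450 = 125.4397
OR_MH = (146.8640 + 822.4732) / (46.2491 + 125.4397) = 969.3372 / 171.6888 = 5.64590

5.65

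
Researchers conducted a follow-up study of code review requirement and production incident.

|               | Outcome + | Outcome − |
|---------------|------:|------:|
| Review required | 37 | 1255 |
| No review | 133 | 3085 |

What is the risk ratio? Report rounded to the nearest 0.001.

0.693

Cells: a = 37, b = 1255, c = 133, d = 3085.
Risk in exposed = 37/1292 = 0.02864; risk in unexposed = 133/3218 = 0.04133.
RR = 0.02864 / 0.04133 = 0.69290
The risk is 31% lower among the exposed than among the unexposed.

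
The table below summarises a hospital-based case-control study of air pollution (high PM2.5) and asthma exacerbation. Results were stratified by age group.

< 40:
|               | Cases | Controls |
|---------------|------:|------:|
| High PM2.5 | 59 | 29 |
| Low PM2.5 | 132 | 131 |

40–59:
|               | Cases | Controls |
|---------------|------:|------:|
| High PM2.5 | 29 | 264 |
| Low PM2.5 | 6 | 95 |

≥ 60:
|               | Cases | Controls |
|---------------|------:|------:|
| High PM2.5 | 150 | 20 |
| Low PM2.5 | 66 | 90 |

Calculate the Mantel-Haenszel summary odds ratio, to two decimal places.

3.71

OR_MH = Σ(aᵢdᵢ/nᵢ) / Σ(bᵢcᵢ/nᵢ), where nᵢ is the stratum total.
Stratum 1 (< 40): n = 351; a·d/n = 59·131/351 = 22.0199; b·c/n = 29·132/351 = 10.9060
Stratum 2 (40–59): n = 394; a·d/n = 29·95/394 = 6.9924; b·c/n = 264·6/394 = 4.0203
Stratum 3 (≥ 60): n = 326; a·d/n = 150·90/326 = 41.4110; b·c/n = 20·66/326 = 4.0491
OR_MH = (22.0199 + 6.9924 + 41.4110) / (10.9060 + 4.0203 + 4.0491) = 70.4234 / 18.9754 = 3.71130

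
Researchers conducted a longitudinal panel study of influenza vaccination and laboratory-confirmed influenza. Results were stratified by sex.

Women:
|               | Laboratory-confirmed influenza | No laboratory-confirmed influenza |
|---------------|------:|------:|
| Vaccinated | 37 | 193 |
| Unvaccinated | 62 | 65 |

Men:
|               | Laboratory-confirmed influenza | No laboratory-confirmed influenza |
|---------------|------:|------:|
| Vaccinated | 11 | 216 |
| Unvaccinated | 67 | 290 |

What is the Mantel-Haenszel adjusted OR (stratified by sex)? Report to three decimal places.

OR_MH = Σ(aᵢdᵢ/nᵢ) / Σ(bᵢcᵢ/nᵢ), where nᵢ is the stratum total.
Stratum 1 (Women): n = 357; a·d/n = 37·65/357 = 6.7367; b·c/n = 193·62/357 = 33.5182
Stratum 2 (Men): n = 584; a·d/n = 11·290/584 = 5.4623; b·c/n = 216·67/584 = 24.7808
OR_MH = (6.7367 + 5.4623) / (33.5182 + 24.7808) = 12.1990 / 58.2990 = 0.20925

0.209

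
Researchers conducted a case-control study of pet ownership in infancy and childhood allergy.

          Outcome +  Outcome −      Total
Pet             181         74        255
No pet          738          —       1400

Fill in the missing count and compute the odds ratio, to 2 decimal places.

2.19

The missing cell is in the unexposed row: 1400 − 738 = 662.
So a = 181, b = 74, c = 738, d = 662.
OR = (a·d)/(b·c) = (181 × 662) / (74 × 738) = 119822 / 54612 = 2.19406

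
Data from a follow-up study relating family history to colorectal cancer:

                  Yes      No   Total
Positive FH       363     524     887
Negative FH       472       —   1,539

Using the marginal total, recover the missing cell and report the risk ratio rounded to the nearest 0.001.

The missing cell is in the unexposed row: 1539 − 472 = 1067.
So a = 363, b = 524, c = 472, d = 1067.
RR = [a/(a+b)] / [c/(c+d)] = (363/887) / (472/1539) = 0.40924/0.30669 = 1.33438

1.334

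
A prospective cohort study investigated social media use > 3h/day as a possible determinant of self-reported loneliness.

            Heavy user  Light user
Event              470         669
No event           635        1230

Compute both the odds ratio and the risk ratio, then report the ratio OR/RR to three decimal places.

1.127

Reading the table with exposure as columns: a = 470 (Heavy user, case), b = 635 (Heavy user, non-case), c = 669 (Light user, case), d = 1230.
OR = (470·1230)/(635·669) = 578100/424815 = 1.36083
Risk in exposed = 470/1105 = 0.42534; risk in unexposed = 669/1899 = 0.35229; RR = 1.20735
OR/RR = 1.36083 / 1.20735 = 1.12712
The outcome is not rare, so the OR lies further from 1 than the RR.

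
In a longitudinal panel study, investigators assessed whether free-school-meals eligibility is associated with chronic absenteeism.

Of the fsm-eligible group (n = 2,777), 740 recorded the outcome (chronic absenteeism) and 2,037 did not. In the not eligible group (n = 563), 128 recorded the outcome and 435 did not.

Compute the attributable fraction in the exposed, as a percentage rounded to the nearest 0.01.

From the description: a = 740, b = 2037, c = 128, d = 435.
Risk in exposed = 740/2777 = 0.26647; risk in unexposed = 128/563 = 0.22735.
RR = 0.26647/0.22735 = 1.17207
AR% = (RR − 1)/RR × 100 = (1.17207 − 1)/1.17207 × 100 = 14.6810%

14.68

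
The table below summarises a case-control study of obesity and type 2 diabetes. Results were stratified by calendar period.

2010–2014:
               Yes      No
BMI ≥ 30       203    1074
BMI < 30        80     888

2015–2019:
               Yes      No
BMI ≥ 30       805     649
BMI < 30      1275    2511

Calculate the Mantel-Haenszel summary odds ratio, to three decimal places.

OR_MH = Σ(aᵢdᵢ/nᵢ) / Σ(bᵢcᵢ/nᵢ), where nᵢ is the stratum total.
Stratum 1 (2010–2014): n = 2245; a·d/n = 203·888/2245 = 80.2958; b·c/n = 1074·80/2245 = 38.2717
Stratum 2 (2015–2019): n = 5240; a·d/n = 805·2511/5240 = 385.7548; b·c/n = 649·1275/5240 = 157.9151
OR_MH = (80.2958 + 385.7548) / (38.2717 + 157.9151) = 466.0505 / 196.1868 = 2.37554

2.376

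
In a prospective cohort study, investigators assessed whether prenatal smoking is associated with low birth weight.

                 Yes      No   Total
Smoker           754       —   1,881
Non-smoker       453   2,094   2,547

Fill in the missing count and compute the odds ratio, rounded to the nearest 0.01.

The missing cell is in the exposed row: 1881 − 754 = 1127.
So a = 754, b = 1127, c = 453, d = 2094.
OR = (a·d)/(b·c) = (754 × 2094) / (1127 × 453) = 1578876 / 510531 = 3.09262

3.09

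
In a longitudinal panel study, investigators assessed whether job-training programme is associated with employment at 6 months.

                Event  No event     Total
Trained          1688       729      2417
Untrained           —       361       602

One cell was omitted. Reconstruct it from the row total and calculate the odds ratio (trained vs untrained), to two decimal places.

3.47

The missing cell is in the unexposed row: 602 − 361 = 241.
So a = 1688, b = 729, c = 241, d = 361.
OR = (a·d)/(b·c) = (1688 × 361) / (729 × 241) = 609368 / 175689 = 3.46845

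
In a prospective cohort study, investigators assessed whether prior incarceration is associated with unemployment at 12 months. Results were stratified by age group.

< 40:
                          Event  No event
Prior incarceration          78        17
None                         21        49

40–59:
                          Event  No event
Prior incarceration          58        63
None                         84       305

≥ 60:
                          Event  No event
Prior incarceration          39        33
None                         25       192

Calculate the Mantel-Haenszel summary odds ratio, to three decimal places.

5.441

OR_MH = Σ(aᵢdᵢ/nᵢ) / Σ(bᵢcᵢ/nᵢ), where nᵢ is the stratum total.
Stratum 1 (< 40): n = 165; a·d/n = 78·49/165 = 23.1636; b·c/n = 17·21/165 = 2.1636
Stratum 2 (40–59): n = 510; a·d/n = 58·305/510 = 34.6863; b·c/n = 63·84/510 = 10.3765
Stratum 3 (≥ 60): n = 289; a·d/n = 39·192/289 = 25.9100; b·c/n = 33·25/289 = 2.8547
OR_MH = (23.1636 + 34.6863 + 25.9100) / (2.1636 + 10.3765 + 2.8547) = 83.7599 / 15.3948 = 5.44080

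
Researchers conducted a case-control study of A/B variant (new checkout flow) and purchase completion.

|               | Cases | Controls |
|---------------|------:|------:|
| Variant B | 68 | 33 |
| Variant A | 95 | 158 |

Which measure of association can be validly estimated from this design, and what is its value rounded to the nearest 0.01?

3.43

Cells: a = 68, b = 33, c = 95, d = 158.
This is a case-control study: participants were sampled on outcome status, so risks in the source population cannot be estimated directly — relative risk is not valid here. The odds ratio is the appropriate measure.
OR = (a·d)/(b·c) = (68 × 158) / (33 × 95) = 10744 / 3135 = 3.42711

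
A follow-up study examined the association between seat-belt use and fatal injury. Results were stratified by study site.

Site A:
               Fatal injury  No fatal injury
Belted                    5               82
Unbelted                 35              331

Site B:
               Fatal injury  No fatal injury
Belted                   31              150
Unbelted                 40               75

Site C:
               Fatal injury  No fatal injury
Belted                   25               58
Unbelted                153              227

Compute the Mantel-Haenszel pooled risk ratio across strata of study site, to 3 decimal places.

0.625

RR_MH = Σ(aᵢ·n₀ᵢ/nᵢ) / Σ(cᵢ·n₁ᵢ/nᵢ), with n₁ᵢ = aᵢ+bᵢ (exposed), n₀ᵢ = cᵢ+dᵢ (unexposed), nᵢ = n₁ᵢ+n₀ᵢ.
Stratum 1 (Site A): n₁ = 87, n₀ = 366, n = 453; a·n₀/n = 5·366/453 = 4.0397; c·n₁/n = 35·87/453 = 6.7219
Stratum 2 (Site B): n₁ = 181, n₀ = 115, n = 296; a·n₀/n = 31·115/296 = 12.0439; c·n₁/n = 40·181/296 = 24.4595
Stratum 3 (Site C): n₁ = 83, n₀ = 380, n = 463; a·n₀/n = 25·380/463 = 20.5184; c·n₁/n = 153·83/463 = 27.4276
RR_MH = (4.0397 + 12.0439 + 20.5184) / (6.7219 + 24.4595 + 27.4276) = 36.6020 / 58.6090 = 0.62451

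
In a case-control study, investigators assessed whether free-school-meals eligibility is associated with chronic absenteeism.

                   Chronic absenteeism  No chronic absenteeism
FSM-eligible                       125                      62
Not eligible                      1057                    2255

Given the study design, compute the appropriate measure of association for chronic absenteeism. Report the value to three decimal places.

Cells: a = 125, b = 62, c = 1057, d = 2255.
This is a case-control study: participants were sampled on outcome status, so risks in the source population cannot be estimated directly — relative risk is not valid here. The odds ratio is the appropriate measure.
OR = (a·d)/(b·c) = (125 × 2255) / (62 × 1057) = 281875 / 65534 = 4.30120

4.301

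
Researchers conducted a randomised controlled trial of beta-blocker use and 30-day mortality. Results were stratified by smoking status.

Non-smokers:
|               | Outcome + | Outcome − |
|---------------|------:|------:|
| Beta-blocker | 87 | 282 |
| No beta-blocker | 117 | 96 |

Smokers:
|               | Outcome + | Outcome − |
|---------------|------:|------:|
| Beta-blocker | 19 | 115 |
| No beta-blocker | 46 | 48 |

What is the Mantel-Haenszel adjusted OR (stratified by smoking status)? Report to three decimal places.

OR_MH = Σ(aᵢdᵢ/nᵢ) / Σ(bᵢcᵢ/nᵢ), where nᵢ is the stratum total.
Stratum 1 (Non-smokers): n = 582; a·d/n = 87·96/582 = 14.3505; b·c/n = 282·117/582 = 56.6907
Stratum 2 (Smokers): n = 228; a·d/n = 19·48/228 = 4.0000; b·c/n = 115·46/228 = 23.2018
OR_MH = (14.3505 + 4.0000) / (56.6907 + 23.2018) = 18.3505 / 79.8925 = 0.22969

0.230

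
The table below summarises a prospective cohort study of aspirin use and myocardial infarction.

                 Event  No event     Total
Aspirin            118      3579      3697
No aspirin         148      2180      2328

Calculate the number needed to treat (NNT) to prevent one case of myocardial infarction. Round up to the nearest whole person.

32

Risk in treated group = 118/3697 = 0.03192; risk in control = 148/2328 = 0.06357.
Absolute risk reduction = 0.06357 − 0.03192 = 0.03166
NNT = 1 / ARR = 1 / 0.03166 = 31.589 → round up → 32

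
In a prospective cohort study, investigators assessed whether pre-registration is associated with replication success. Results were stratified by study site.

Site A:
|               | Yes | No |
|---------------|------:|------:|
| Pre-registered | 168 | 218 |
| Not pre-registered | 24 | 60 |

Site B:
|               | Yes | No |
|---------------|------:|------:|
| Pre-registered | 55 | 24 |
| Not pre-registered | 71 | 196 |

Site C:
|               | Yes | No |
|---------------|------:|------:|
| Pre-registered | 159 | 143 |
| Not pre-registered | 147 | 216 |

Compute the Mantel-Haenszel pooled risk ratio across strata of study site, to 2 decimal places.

1.55

RR_MH = Σ(aᵢ·n₀ᵢ/nᵢ) / Σ(cᵢ·n₁ᵢ/nᵢ), with n₁ᵢ = aᵢ+bᵢ (exposed), n₀ᵢ = cᵢ+dᵢ (unexposed), nᵢ = n₁ᵢ+n₀ᵢ.
Stratum 1 (Site A): n₁ = 386, n₀ = 84, n = 470; a·n₀/n = 168·84/470 = 30.0255; c·n₁/n = 24·386/470 = 19.7106
Stratum 2 (Site B): n₁ = 79, n₀ = 267, n = 346; a·n₀/n = 55·267/346 = 42.4422; c·n₁/n = 71·79/346 = 16.2110
Stratum 3 (Site C): n₁ = 302, n₀ = 363, n = 665; a·n₀/n = 159·363/665 = 86.7925; c·n₁/n = 147·302/665 = 66.7579
RR_MH = (30.0255 + 42.4422 + 86.7925) / (19.7106 + 16.2110 + 66.7579) = 159.2602 / 102.6795 = 1.55104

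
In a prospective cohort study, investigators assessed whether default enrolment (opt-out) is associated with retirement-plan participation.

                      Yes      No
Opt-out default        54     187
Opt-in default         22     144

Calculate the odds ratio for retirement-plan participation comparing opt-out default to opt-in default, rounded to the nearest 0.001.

Cells: a = 54, b = 187, c = 22, d = 144.
OR = (a·d)/(b·c) = (54 × 144) / (187 × 22) = 7776 / 4114 = 1.89013
The odds of retirement-plan participation are about 1.89 times as high in the opt-out default group.

1.890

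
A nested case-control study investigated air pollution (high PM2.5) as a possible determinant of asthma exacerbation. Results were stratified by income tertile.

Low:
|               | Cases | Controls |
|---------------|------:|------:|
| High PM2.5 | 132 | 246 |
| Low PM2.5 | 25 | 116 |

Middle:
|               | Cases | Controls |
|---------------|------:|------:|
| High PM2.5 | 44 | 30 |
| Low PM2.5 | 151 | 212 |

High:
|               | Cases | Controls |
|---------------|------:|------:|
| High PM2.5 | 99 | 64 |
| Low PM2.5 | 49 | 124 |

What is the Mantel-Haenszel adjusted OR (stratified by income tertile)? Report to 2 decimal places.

2.77

OR_MH = Σ(aᵢdᵢ/nᵢ) / Σ(bᵢcᵢ/nᵢ), where nᵢ is the stratum total.
Stratum 1 (Low): n = 519; a·d/n = 132·116/519 = 29.5029; b·c/n = 246·25/519 = 11.8497
Stratum 2 (Middle): n = 437; a·d/n = 44·212/437 = 21.3455; b·c/n = 30·151/437 = 10.3661
Stratum 3 (High): n = 336; a·d/n = 99·124/336 = 36.5357; b·c/n = 64·49/336 = 9.3333
OR_MH = (29.5029 + 21.3455 + 36.5357) / (11.8497 + 10.3661 + 9.3333) = 87.3841 / 31.5492 = 2.76978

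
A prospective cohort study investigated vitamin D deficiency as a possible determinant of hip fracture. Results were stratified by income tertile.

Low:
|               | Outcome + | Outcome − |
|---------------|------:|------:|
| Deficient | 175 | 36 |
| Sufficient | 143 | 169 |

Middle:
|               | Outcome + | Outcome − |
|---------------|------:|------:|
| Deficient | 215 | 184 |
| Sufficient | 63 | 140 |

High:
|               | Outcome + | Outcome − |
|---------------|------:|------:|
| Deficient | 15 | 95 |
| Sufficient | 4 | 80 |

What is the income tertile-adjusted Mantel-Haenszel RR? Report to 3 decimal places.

RR_MH = Σ(aᵢ·n₀ᵢ/nᵢ) / Σ(cᵢ·n₁ᵢ/nᵢ), with n₁ᵢ = aᵢ+bᵢ (exposed), n₀ᵢ = cᵢ+dᵢ (unexposed), nᵢ = n₁ᵢ+n₀ᵢ.
Stratum 1 (Low): n₁ = 211, n₀ = 312, n = 523; a·n₀/n = 175·312/523 = 104.3977; c·n₁/n = 143·211/523 = 57.6922
Stratum 2 (Middle): n₁ = 399, n₀ = 203, n = 602; a·n₀/n = 215·203/602 = 72.5000; c·n₁/n = 63·399/602 = 41.7558
Stratum 3 (High): n₁ = 110, n₀ = 84, n = 194; a·n₀/n = 15·84/194 = 6.4948; c·n₁/n = 4·110/194 = 2.2680
RR_MH = (104.3977 + 72.5000 + 6.4948) / (57.6922 + 41.7558 + 2.2680) = 183.3926 / 101.7160 = 1.80299

1.803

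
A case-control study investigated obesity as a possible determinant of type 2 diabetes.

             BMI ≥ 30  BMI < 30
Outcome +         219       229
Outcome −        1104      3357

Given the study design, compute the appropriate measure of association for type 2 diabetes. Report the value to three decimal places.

Reading the table with exposure as columns: a = 219 (BMI ≥ 30, case), b = 1104 (BMI ≥ 30, non-case), c = 229 (BMI < 30, case), d = 3357.
This is a case-control study: participants were sampled on outcome status, so risks in the source population cannot be estimated directly — relative risk is not valid here. The odds ratio is the appropriate measure.
OR = (a·d)/(b·c) = (219 × 3357) / (1104 × 229) = 735183 / 252816 = 2.90798

2.908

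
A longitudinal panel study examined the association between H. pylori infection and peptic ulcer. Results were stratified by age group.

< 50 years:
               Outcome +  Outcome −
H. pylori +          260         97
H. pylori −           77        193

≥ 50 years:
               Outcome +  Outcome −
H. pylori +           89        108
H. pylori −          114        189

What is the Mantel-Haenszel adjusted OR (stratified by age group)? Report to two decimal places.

OR_MH = Σ(aᵢdᵢ/nᵢ) / Σ(bᵢcᵢ/nᵢ), where nᵢ is the stratum total.
Stratum 1 (< 50 years): n = 627; a·d/n = 260·193/627 = 80.0319; b·c/n = 97·77/627 = 11.9123
Stratum 2 (≥ 50 years): n = 500; a·d/n = 89·189/500 = 33.6420; b·c/n = 108·114/500 = 24.6240
OR_MH = (80.0319 + 33.6420) / (11.9123 + 24.6240) = 113.6739 / 36.5363 = 3.11126

3.11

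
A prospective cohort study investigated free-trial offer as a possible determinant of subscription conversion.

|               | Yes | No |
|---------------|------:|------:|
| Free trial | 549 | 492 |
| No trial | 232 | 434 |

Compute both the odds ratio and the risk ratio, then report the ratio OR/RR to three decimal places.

Cells: a = 549, b = 492, c = 232, d = 434.
OR = (549·434)/(492·232) = 238266/114144 = 2.08742
Risk in exposed = 549/1041 = 0.52738; risk in unexposed = 232/666 = 0.34835; RR = 1.51394
OR/RR = 2.08742 / 1.51394 = 1.37880
The outcome is not rare, so the OR lies further from 1 than the RR.

1.379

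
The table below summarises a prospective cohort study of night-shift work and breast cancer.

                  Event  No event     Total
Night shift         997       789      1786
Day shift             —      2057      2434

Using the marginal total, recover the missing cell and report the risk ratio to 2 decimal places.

The missing cell is in the unexposed row: 2434 − 2057 = 377.
So a = 997, b = 789, c = 377, d = 2057.
RR = [a/(a+b)] / [c/(c+d)] = (997/1786) / (377/2434) = 0.55823/0.15489 = 3.60407

3.60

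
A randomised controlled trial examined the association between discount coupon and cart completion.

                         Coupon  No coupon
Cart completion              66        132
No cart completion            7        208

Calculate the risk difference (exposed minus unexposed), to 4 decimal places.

Reading the table with exposure as columns: a = 66 (Coupon, case), b = 7 (Coupon, non-case), c = 132 (No coupon, case), d = 208.
Risk in exposed = 66/73 = 0.904110; risk in unexposed = 132/340 = 0.388235.
Risk difference = 0.904110 − 0.388235 = 0.515874

0.5159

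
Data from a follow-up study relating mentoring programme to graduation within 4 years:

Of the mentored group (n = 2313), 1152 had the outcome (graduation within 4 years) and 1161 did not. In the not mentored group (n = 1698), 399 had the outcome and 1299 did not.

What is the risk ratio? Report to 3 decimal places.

2.120

From the description: a = 1152, b = 1161, c = 399, d = 1299.
Risk in exposed = 1152/2313 = 0.49805; risk in unexposed = 399/1698 = 0.23498.
RR = 0.49805 / 0.23498 = 2.11954
The risk among the exposed is 2.12 times that among the unexposed.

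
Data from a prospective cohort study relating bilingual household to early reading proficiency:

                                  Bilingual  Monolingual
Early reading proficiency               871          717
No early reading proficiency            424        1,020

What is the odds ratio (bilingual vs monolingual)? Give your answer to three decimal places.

Reading the table with exposure as columns: a = 871 (Bilingual, case), b = 424 (Bilingual, non-case), c = 717 (Monolingual, case), d = 1020.
OR = (a·d)/(b·c) = (871 × 1020) / (424 × 717) = 888420 / 304008 = 2.92236
The odds of early reading proficiency are about 2.92 times as high in the bilingual group.

2.922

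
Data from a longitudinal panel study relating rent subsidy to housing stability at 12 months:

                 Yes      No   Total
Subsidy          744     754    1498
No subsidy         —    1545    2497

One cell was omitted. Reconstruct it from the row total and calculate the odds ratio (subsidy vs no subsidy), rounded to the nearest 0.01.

1.60

The missing cell is in the unexposed row: 2497 − 1545 = 952.
So a = 744, b = 754, c = 952, d = 1545.
OR = (a·d)/(b·c) = (744 × 1545) / (754 × 952) = 1149480 / 717808 = 1.60138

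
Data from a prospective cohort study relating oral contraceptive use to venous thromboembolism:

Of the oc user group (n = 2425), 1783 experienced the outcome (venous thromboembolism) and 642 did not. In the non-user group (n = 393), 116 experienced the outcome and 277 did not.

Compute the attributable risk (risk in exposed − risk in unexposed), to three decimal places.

From the description: a = 1783, b = 642, c = 116, d = 277.
Risk in exposed = 1783/2425 = 0.735258; risk in unexposed = 116/393 = 0.295165.
Risk difference = 0.735258 − 0.295165 = 0.440092

0.440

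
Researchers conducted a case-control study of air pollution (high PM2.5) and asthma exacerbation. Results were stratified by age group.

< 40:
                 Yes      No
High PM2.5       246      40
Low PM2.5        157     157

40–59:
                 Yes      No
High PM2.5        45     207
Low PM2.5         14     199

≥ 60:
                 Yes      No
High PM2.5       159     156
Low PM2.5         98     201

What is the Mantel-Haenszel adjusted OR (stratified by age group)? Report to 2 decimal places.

OR_MH = Σ(aᵢdᵢ/nᵢ) / Σ(bᵢcᵢ/nᵢ), where nᵢ is the stratum total.
Stratum 1 (< 40): n = 600; a·d/n = 246·157/600 = 64.3700; b·c/n = 40·157/600 = 10.4667
Stratum 2 (40–59): n = 465; a·d/n = 45·199/465 = 19.2581; b·c/n = 207·14/465 = 6.2323
Stratum 3 (≥ 60): n = 614; a·d/n = 159·201/614 = 52.0505; b·c/n = 156·98/614 = 24.8990
OR_MH = (64.3700 + 19.2581 + 52.0505) / (10.4667 + 6.2323 + 24.8990) = 135.6786 / 41.5979 = 3.26166

3.26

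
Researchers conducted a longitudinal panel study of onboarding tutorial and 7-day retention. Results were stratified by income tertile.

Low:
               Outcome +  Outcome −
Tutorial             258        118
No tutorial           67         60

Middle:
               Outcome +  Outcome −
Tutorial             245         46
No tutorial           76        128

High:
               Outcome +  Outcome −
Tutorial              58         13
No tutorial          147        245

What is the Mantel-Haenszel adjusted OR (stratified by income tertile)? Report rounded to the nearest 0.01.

OR_MH = Σ(aᵢdᵢ/nᵢ) / Σ(bᵢcᵢ/nᵢ), where nᵢ is the stratum total.
Stratum 1 (Low): n = 503; a·d/n = 258·60/503 = 30.7753; b·c/n = 118·67/503 = 15.7177
Stratum 2 (Middle): n = 495; a·d/n = 245·128/495 = 63.3535; b·c/n = 46·76/495 = 7.0626
Stratum 3 (High): n = 463; a·d/n = 58·245/463 = 30.6911; b·c/n = 13·147/463 = 4.1274
OR_MH = (30.7753 + 63.3535 + 30.6911) / (15.7177 + 7.0626 + 4.1274) = 124.8200 / 26.9077 = 4.63881

4.64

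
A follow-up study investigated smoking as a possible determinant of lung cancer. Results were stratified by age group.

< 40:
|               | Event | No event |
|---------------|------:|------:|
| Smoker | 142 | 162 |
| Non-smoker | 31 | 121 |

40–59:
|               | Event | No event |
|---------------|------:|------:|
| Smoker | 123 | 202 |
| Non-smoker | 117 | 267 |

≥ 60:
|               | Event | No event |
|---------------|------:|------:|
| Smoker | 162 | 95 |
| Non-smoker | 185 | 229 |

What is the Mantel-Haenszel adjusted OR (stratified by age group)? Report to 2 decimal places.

OR_MH = Σ(aᵢdᵢ/nᵢ) / Σ(bᵢcᵢ/nᵢ), where nᵢ is the stratum total.
Stratum 1 (< 40): n = 456; a·d/n = 142·121/456 = 37.6798; b·c/n = 162·31/456 = 11.0132
Stratum 2 (40–59): n = 709; a·d/n = 123·267/709 = 46.3202; b·c/n = 202·117/709 = 33.3343
Stratum 3 (≥ 60): n = 671; a·d/n = 162·229/671 = 55.2876; b·c/n = 95·185/671 = 26.1923
OR_MH = (37.6798 + 46.3202 + 55.2876) / (11.0132 + 33.3343 + 26.1923) = 139.2876 / 70.5397 = 1.97460

1.97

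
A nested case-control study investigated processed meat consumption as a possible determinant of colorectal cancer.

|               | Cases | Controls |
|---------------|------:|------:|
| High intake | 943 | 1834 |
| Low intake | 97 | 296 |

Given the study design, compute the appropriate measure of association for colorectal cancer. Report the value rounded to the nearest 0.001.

Cells: a = 943, b = 1834, c = 97, d = 296.
This is a nested case-control study: participants were sampled on outcome status, so risks in the source population cannot be estimated directly — relative risk is not valid here. The odds ratio is the appropriate measure.
OR = (a·d)/(b·c) = (943 × 296) / (1834 × 97) = 279128 / 177898 = 1.56903

1.569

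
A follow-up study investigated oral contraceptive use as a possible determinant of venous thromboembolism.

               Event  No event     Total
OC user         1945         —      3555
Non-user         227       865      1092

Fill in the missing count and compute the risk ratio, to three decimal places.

The missing cell is in the exposed row: 3555 − 1945 = 1610.
So a = 1945, b = 1610, c = 227, d = 865.
RR = [a/(a+b)] / [c/(c+d)] = (1945/3555) / (227/1092) = 0.54712/0.20788 = 2.63194

2.632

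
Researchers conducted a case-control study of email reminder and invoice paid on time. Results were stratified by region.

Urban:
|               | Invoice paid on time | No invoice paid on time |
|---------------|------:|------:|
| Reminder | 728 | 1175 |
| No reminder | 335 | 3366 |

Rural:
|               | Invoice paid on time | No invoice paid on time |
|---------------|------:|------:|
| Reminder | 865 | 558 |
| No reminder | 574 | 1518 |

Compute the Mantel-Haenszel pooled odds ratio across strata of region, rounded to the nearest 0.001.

OR_MH = Σ(aᵢdᵢ/nᵢ) / Σ(bᵢcᵢ/nᵢ), where nᵢ is the stratum total.
Stratum 1 (Urban): n = 5604; a·d/n = 728·3366/5604 = 437.2677; b·c/n = 1175·335/5604 = 70.2400
Stratum 2 (Rural): n = 3515; a·d/n = 865·1518/3515 = 373.5619; b·c/n = 558·574/3515 = 91.1215
OR_MH = (437.2677 + 373.5619) / (70.2400 + 91.1215) = 810.8295 / 161.3615 = 5.02493

5.025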